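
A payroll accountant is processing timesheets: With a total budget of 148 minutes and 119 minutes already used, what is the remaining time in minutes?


Total budget: 148 minutes
Time used: 119 minutes
Remaining: 148 - 119 = 29 minutes
Percent used: 80.4%
Percent remaining: 19.6%

29


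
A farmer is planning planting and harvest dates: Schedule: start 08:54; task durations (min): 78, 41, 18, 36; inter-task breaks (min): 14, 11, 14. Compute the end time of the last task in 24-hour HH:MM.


Start: 08:54 = 534 min from midnight
  after task 1 (78 min): 10:12
  after break (14 min): 10:26
  after task 2 (41 min): 11:07
  after break (11 min): 11:18
  after task 3 (18 min): 11:36
  after break (14 min): 11:50
  after task 4 (36 min): 12:26
Total elapsed: 212 minutes
End time: 12:26

12:26


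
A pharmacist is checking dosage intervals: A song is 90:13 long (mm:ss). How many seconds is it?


Minutes: 90
Extra seconds: 13
Seconds per minute: 60
Minutes to seconds: 90 x 60 = 5400
Total: 5400 + 13 = 5413

5413


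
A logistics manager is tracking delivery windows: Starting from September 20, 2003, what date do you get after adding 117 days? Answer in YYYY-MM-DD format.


Start: 2003-09-20
Adding 117 days
Days remaining in September: 10
After September: 107 days still to add
October 2003: 31 days, 76 remaining
November 2003: 30 days, 46 remaining
December 2003: 31 days, 15 remaining
January 2004 has 31 days, need 15
Result: 2004-01-15

2004-01-15


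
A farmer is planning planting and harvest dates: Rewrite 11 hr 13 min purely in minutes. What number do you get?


Hours: 11
Extra minutes: 13
Minutes per hour: 60
Hours to minutes: 11 x 60 = 660
Total: 660 + 13 = 673

673


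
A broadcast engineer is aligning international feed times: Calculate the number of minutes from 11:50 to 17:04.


Start time: 11:50 = 710 minutes from midnight
End time: 17:04 = 1024 minutes from midnight
Difference: 1024 - 710 = 314 minutes
That is 5 hours and 14 minutes

314


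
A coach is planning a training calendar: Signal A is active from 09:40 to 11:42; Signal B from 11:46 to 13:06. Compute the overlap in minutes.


Interval A: [580, 702] minutes from midnight
Interval B: [706, 786] minutes from midnight
Overlap start = max(580, 706) = 706
Overlap end = min(702, 786) = 702
End <= start, so the intervals do not overlap: 0 minutes

0


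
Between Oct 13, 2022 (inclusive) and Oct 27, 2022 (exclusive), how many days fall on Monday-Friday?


Start: 2022-10-13 (Thursday)
End (exclusive): 2022-10-27 (Thursday)
Total calendar days: 14
Full weeks: 14 // 7 = 2 -> 10 weekdays
Remaining 0 days starting on Thursday:
Total business days: 10 + 0 = 10

10


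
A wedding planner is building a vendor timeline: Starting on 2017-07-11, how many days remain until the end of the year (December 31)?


Start: July 11, 2017
End: December 31, 2017
Days left in July: 20
August: 31
September: 30
October: 31
November: 30
... plus remaining months
Sum of remaining months: 153
Total: 20 + 153 = 173

173


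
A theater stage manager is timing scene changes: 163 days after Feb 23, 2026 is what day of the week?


Start: 2026-02-23 (Monday)
Step 1 - find target date: add 163 days
  2026-02-23 + 163 days = 2026-08-05
Step 2 - day of week:
  163 mod 7 = 2
  Monday + 2 days -> Wednesday
Result: Wednesday (2026-08-05)

Wednesday


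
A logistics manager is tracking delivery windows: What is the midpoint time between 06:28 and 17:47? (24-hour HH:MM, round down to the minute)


Start time: 06:28 = 388 minutes from midnight
End time: 17:47 = 1067 minutes from midnight
Sum: 388 + 1067 = 1455
Midpoint: 1455 / 2 = 727 minutes
Convert: 727 / 60 = 12 hours, 7 minutes
Result: 12:07

12:07


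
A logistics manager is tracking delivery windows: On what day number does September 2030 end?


Month: September
Year: 2030
September is a 30-day month
Total: 30 days

30


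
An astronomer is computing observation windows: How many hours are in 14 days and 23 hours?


Days: 14
Extra hours: 23
Hours per day: 24
Days to hours: 14 x 24 = 336
Total: 336 + 23 = 359

359


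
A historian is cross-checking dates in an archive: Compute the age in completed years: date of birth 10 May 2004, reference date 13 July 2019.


Birth: 2004-05-10
Reference: 2019-07-13
Year difference: 2019 - 2004 = 15
Has birthday (05-10) occurred by 07-13? Yes
Age in full years: 15

15


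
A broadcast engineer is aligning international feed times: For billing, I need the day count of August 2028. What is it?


Month: August
Year: 2028
August is a 31-day month
Total: 31 days

31


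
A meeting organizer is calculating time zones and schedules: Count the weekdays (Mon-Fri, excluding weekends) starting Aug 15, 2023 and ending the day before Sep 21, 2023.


Start: 2023-08-15 (Tuesday)
End (exclusive): 2023-09-21 (Thursday)
Total calendar days: 37
Full weeks: 37 // 7 = 5 -> 25 weekdays
Remaining 2 days starting on Tuesday:
  Tue(w), Wed(w) -> 2 weekdays
Total business days: 25 + 2 = 27

27


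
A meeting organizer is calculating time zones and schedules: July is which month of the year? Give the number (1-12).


Calendar month order:
6. June
7. July <--
8. August
July is month number 7

7


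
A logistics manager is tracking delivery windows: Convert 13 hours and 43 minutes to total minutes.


Hours: 13
Minutes: 43
Convert hours to minutes: 13 x 60 = 780
Add remaining minutes: 780 + 43 = 823

823


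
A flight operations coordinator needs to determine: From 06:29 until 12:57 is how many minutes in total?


Start time: 06:29 = 389 minutes from midnight
End time: 12:57 = 777 minutes from midnight
Difference: 777 - 389 = 388 minutes
That is 6 hours and 28 minutes

388


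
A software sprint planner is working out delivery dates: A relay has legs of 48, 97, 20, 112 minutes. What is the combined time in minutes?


Durations: 48, 97, 20, 112
Running sum: 48
+ 97 = 145
+ 20 = 165
+ 112 = 277
Total duration: 277 minutes
That is 4 hours and 37 minutes

277


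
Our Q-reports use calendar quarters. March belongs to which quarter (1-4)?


Month: March (month 3)
Q1: January-March (months 1-3)
Q2: April-June (months 4-6)
Q3: July-September (months 7-9)
Q4: October-December (months 10-12)
Month 3 falls in Q1

1


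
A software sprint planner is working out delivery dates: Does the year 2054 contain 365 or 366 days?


Year: 2054
Check leap year rules:
Divisible by 4? No
2054 is not a leap year
Days: 365

365


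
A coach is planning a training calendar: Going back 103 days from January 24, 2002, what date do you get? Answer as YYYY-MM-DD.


Start: 2002-01-24
Subtracting 103 days
Days already passed in January: 24
After going back through January: 79 more days to subtract
December 2001: 31 days, 48 remaining
November 2001: 30 days, 18 remaining
October 2001 has 31 days, need 18
Result: 2001-10-13

2001-10-13


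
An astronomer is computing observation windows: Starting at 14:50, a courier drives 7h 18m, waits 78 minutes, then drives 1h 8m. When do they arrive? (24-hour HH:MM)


Depart: 14:50
Leg 1: +438 min -> 22:08
Layover: +78 min -> 23:26
Leg 2: +68 min -> 00:34
Total travel: 584 minutes = 9h 44m
Arrival: 00:34

00:34


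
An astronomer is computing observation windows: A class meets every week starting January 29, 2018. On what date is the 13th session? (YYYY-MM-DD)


First occurrence: 2018-01-29 (occurrence 1)
Each occurrence is 7 days after the previous.
Occurrence 13 is 12 weeks after the first.
12 weeks = 84 days
2018-01-29 + 84 days = 2018-04-23

2018-04-23


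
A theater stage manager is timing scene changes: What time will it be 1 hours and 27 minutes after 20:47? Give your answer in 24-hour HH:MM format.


Start time: 20:47
Adding: 1 hours 27 minutes
Minutes: 47 + 27 = 74
Minute overflow: 74 >= 60, so carry 1 hour, minutes = 14
Hours: 20 + 1 + 1 = 22
Result: 22:14

22:14


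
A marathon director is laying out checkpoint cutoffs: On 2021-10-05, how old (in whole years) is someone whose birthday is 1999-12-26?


Birth: 1999-12-26
Reference: 2021-10-05
Year difference: 2021 - 1999 = 22
Has birthday (12-26) occurred by 10-05? No
Birthday not yet reached this year -> subtract 1
Age in full years: 21

21


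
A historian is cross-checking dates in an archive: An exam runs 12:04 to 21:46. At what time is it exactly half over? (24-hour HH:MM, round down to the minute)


Start time: 12:04 = 724 minutes from midnight
End time: 21:46 = 1306 minutes from midnight
Sum: 724 + 1306 = 2030
Midpoint: 2030 / 2 = 1015 minutes
Convert: 1015 / 60 = 16 hours, 55 minutes
Result: 16:55

16:55


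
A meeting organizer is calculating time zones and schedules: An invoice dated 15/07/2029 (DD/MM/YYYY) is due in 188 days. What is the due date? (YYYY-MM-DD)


Start: 2029-07-15
Adding 188 days
Days remaining in July: 16
After July: 172 days still to add
August 2029: 31 days, 141 remaining
September 2029: 30 days, 111 remaining
October 2029: 31 days, 80 remaining
November 2029: 30 days, 50 remaining
Result: 2030-01-19

2030-01-19


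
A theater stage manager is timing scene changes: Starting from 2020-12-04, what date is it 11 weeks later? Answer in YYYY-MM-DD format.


Start: 2020-12-04
Weeks to add: 11
Convert to days: 11 x 7 = 77 days
Add 77 days to 2020-12-04
Result: 2021-02-19

2021-02-19


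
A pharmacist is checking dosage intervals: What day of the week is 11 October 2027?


Date: 2027-10-11
January 1, 2027 is a Friday
Day of year: 284
Offset from Jan 1: 283 days
283 mod 7 = 3
Result: Monday

Monday


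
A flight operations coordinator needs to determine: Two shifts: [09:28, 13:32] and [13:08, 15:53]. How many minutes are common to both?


Interval A: [568, 812] minutes from midnight
Interval B: [788, 953] minutes from midnight
Overlap start = max(568, 788) = 788
Overlap end = min(812, 953) = 812
Overlap = 812 - 788 = 24 minutes

24


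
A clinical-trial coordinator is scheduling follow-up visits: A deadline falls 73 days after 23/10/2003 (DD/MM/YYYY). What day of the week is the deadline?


Start: 2003-10-23 (Thursday)
Step 1 - find target date: add 73 days
  2003-10-23 + 73 days = 2004-01-04
Step 2 - day of week:
  73 mod 7 = 3
  Thursday + 3 days -> Sunday
Result: Sunday (2004-01-04)

Sunday


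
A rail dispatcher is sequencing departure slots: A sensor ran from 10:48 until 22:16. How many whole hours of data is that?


Start: 10:48
End: 22:16
Hour difference: 22 - 10 = 12 hours
Minute difference: 16 - 48 = -32 minutes
Total minutes: 688
Complete hours: 688 / 60 = 11 (remainder 28)

11


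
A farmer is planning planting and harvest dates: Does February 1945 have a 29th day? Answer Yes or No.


Year: 1945
Divisible by 4? 1945 / 4 = 486.25 -> No
Not divisible by 4, so NOT a leap year

No


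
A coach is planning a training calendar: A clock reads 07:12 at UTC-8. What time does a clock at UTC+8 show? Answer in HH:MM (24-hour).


Local time: 07:12 at UTC-8 (offset -8h)
Target zone: UTC+8 (offset 8h)
Difference: 8 - (-8) = 16 hours
Calculation: 7 + (16) = 23
Result: 23:12

23:12


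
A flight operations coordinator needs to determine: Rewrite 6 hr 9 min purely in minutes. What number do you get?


Hours: 6
Extra minutes: 9
Minutes per hour: 60
Hours to minutes: 6 x 60 = 360
Total: 360 + 9 = 369

369


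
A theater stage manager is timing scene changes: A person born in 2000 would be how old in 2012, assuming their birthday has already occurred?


Birth year: 2000
Current year: 2012
Age = current year - birth year
Age = 2012 - 2000 = 12

12


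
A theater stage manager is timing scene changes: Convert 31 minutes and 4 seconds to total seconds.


Minutes: 31
Extra seconds: 4
Seconds per minute: 60
Minutes to seconds: 31 x 60 = 1860
Total: 1860 + 4 = 1864

1864


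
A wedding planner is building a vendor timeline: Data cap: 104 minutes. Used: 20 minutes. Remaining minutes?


Total budget: 104 minutes
Time used: 20 minutes
Remaining: 104 - 20 = 84 minutes
Percent used: 19.2%
Percent remaining: 80.8%

84


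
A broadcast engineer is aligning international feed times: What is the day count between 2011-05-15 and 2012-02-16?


Start date: 2011-05-15
End date: 2012-02-16
May 2011: +17 days
Jun 2011: +30 days
Jul 2011: +31 days
... (7 more months)
Total: 277 days

277


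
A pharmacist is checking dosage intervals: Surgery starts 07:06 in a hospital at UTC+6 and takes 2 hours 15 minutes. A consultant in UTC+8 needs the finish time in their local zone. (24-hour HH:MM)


Start: 07:06 in UTC+6
Step 1 - add duration:
  minutes: 6 + 15 = 21
  hours: 7 + 2 + 0 = 9
  end in UTC+6: 09:21
Step 2 - convert UTC+6 -> UTC+8:
  offset difference: 8 - (6) = 2 hours
  9 + (2) = 11 -> mod 24 = 11
Result: 11:21 in UTC+8

11:21


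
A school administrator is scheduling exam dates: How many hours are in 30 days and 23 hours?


Days: 30
Extra hours: 23
Hours per day: 24
Days to hours: 30 x 24 = 720
Total: 720 + 23 = 743

743


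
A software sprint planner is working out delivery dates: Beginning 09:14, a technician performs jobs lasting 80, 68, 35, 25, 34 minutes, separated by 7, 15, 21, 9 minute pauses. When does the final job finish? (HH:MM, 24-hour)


Start: 09:14 = 554 min from midnight
  after task 1 (80 min): 10:34
  after break (7 min): 10:41
  after task 2 (68 min): 11:49
  after break (15 min): 12:04
  after task 3 (35 min): 12:39
  after break (21 min): 13:00
  after task 4 (25 min): 13:25
  after break (9 min): 13:34
  after task 5 (34 min): 14:08
Total elapsed: 294 minutes
End time: 14:08

14:08


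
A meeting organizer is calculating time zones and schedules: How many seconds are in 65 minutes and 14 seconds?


Minutes: 65
Seconds: 14
Convert minutes to seconds: 65 x 60 = 3900
Add remaining seconds: 3900 + 14 = 3914

3914


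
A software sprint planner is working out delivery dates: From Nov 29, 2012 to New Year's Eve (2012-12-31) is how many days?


Start: November 29, 2012
End: December 31, 2012
Days left in November: 1
December: 31
Sum of remaining months: 31
Total: 1 + 31 = 32

32


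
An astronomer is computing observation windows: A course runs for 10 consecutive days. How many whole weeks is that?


Total days: 10
Days per week: 7
Division: 10 / 7 = 1 remainder 3
Complete weeks: 1
Remaining days: 3

1


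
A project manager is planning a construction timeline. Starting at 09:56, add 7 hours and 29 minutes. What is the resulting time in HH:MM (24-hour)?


Start time: 09:56
Adding: 7 hours 29 minutes
Minutes: 56 + 29 = 85
Minute overflow: 85 >= 60, so carry 1 hour, minutes = 25
Hours: 9 + 7 + 1 = 17
Result: 17:25

17:25


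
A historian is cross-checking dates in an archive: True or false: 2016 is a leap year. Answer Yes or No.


Year: 2016
Divisible by 4? 2016 / 4 = 504.0 -> Yes
Divisible by 100? 2016 / 100 = 20.16 -> No
Divisible by 4 but not 100, so it IS a leap year

Yes


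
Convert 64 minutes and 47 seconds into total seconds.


Minutes: 64
Seconds: 47
Convert minutes to seconds: 64 x 60 = 3840
Add remaining seconds: 3840 + 47 = 3887

3887


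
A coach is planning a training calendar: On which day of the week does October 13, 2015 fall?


Date: 2015-10-13
January 1, 2015 is a Thursday
Day of year: 286
Offset from Jan 1: 285 days
285 mod 7 = 5
Result: Tuesday

Tuesday


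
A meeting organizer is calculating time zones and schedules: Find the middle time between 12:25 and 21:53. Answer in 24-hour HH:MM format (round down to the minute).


Start time: 12:25 = 745 minutes from midnight
End time: 21:53 = 1313 minutes from midnight
Sum: 745 + 1313 = 2058
Midpoint: 2058 / 2 = 1029 minutes
Convert: 1029 / 60 = 17 hours, 9 minutes
Result: 17:09

17:09


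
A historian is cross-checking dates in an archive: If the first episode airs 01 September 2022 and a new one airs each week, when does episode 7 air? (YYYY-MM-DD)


First occurrence: 2022-09-01 (occurrence 1)
Each occurrence is 7 days after the previous.
Occurrence 7 is 6 weeks after the first.
6 weeks = 42 days
2022-09-01 + 42 days = 2022-10-13

2022-10-13


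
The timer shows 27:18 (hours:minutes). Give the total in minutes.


Hours: 27
Minutes: 18
Convert hours to minutes: 27 x 60 = 1620
Add remaining minutes: 1620 + 18 = 1638

1638


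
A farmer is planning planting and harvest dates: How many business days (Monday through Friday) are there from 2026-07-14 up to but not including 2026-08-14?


Start: 2026-07-14 (Tuesday)
End (exclusive): 2026-08-14 (Friday)
Total calendar days: 31
Full weeks: 31 // 7 = 4 -> 20 weekdays
Remaining 3 days starting on Tuesday:
  Tue(w), Wed(w), Thu(w) -> 3 weekdays
Total business days: 20 + 3 = 23

23


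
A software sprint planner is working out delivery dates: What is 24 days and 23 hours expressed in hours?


Days: 24
Extra hours: 23
Hours per day: 24
Days to hours: 24 x 24 = 576
Total: 576 + 23 = 599

599


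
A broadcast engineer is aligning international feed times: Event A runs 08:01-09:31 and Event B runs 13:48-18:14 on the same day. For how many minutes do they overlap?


Interval A: [481, 571] minutes from midnight
Interval B: [828, 1094] minutes from midnight
Overlap start = max(481, 828) = 828
Overlap end = min(571, 1094) = 571
End <= start, so the intervals do not overlap: 0 minutes

0


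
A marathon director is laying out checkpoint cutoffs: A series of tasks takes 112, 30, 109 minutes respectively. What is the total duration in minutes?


Durations: 112, 30, 109
Running sum: 112
+ 30 = 142
+ 109 = 251
Total duration: 251 minutes
That is 4 hours and 11 minutes

251


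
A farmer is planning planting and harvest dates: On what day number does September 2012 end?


Month: September
Year: 2012
September is a 30-day month
Total: 30 days

30


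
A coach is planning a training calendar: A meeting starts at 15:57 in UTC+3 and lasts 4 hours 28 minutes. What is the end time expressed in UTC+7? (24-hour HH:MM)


Start: 15:57 in UTC+3
Step 1 - add duration:
  minutes: 57 + 28 = 85 (carry 1h)
  hours: 15 + 4 + 1 = 20
  end in UTC+3: 20:25
Step 2 - convert UTC+3 -> UTC+7:
  offset difference: 7 - (3) = 4 hours
  20 + (4) = 24 -> mod 24 = 0
Result: 00:25 in UTC+7

00:25


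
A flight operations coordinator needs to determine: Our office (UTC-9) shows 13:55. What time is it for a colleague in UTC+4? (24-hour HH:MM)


Local time: 13:55 at UTC-9 (offset -9h)
Target zone: UTC+4 (offset 4h)
Difference: 4 - (-9) = 13 hours
Calculation: 13 + (13) = 26
Wraparound: (26) mod 24 = 2
Result: 02:55

02:55


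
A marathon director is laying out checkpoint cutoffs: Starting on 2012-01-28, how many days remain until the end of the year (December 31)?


Start: January 28, 2012
End: December 31, 2012
Days left in January: 3
February: 29
March: 31
April: 30
May: 31
... plus remaining months
Sum of remaining months: 335
Total: 3 + 335 = 338

338


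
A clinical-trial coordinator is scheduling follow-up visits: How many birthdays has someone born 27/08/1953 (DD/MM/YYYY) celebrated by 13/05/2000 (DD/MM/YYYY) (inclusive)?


Birth: 1953-08-27
Reference: 2000-05-13
Year difference: 2000 - 1953 = 47
Has birthday (08-27) occurred by 05-13? No
Birthday not yet reached this year -> subtract 1
Age in full years: 46

46


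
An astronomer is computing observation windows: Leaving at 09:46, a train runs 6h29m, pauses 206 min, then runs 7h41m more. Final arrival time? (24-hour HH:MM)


Depart: 09:46
Leg 1: +389 min -> 16:15
Layover: +206 min -> 19:41
Leg 2: +461 min -> 03:22
Total travel: 1056 minutes = 17h 36m
Arrival: 03:22

03:22


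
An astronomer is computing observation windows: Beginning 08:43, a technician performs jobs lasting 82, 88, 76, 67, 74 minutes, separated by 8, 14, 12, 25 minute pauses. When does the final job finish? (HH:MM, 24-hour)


Start: 08:43 = 523 min from midnight
  after task 1 (82 min): 10:05
  after break (8 min): 10:13
  after task 2 (88 min): 11:41
  after break (14 min): 11:55
  after task 3 (76 min): 13:11
  after break (12 min): 13:23
  after task 4 (67 min): 14:30
  after break (25 min): 14:55
  after task 5 (74 min): 16:09
Total elapsed: 446 minutes
End time: 16:09

16:09


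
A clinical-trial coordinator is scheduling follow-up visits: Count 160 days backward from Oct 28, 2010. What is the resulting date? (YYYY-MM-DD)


Start: 2010-10-28
Subtracting 160 days
Days already passed in October: 28
After going back through October: 132 more days to subtract
September 2010: 30 days, 102 remaining
August 2010: 31 days, 71 remaining
July 2010: 31 days, 40 remaining
June 2010: 30 days, 10 remaining
Result: 2010-05-21

2010-05-21


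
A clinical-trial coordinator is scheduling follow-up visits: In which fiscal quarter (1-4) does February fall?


Month: February (month 2)
Q1: January-March (months 1-3)
Q2: April-June (months 4-6)
Q3: July-September (months 7-9)
Q4: October-December (months 10-12)
Month 2 falls in Q1

1


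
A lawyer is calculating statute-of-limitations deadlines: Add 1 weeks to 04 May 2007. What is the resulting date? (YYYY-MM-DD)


Start: 2007-05-04
Weeks to add: 1
Convert to days: 1 x 7 = 7 days
Add 7 days to 2007-05-04
Result: 2007-05-11

2007-05-11


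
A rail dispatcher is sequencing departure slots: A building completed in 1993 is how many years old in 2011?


Birth year: 1993
Current year: 2011
Age = current year - birth year
Age = 2011 - 1993 = 18

18


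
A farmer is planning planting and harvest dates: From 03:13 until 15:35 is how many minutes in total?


Start time: 03:13 = 193 minutes from midnight
End time: 15:35 = 935 minutes from midnight
Difference: 935 - 193 = 742 minutes
That is 12 hours and 22 minutes

742


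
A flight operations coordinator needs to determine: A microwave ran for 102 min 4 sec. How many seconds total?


Minutes: 102
Extra seconds: 4
Seconds per minute: 60
Minutes to seconds: 102 x 60 = 6120
Total: 6120 + 4 = 6124

6124


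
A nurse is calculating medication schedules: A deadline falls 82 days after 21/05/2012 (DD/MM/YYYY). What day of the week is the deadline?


Start: 2012-05-21 (Monday)
Step 1 - find target date: add 82 days
  2012-05-21 + 82 days = 2012-08-11
Step 2 - day of week:
  82 mod 7 = 5
  Monday + 5 days -> Saturday
Result: Saturday (2012-08-11)

Saturday


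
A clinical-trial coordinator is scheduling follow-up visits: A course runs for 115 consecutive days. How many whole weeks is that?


Total days: 115
Days per week: 7
Division: 115 / 7 = 16 remainder 3
Complete weeks: 16
Remaining days: 3

16


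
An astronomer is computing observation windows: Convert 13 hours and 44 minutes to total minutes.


Hours: 13
Extra minutes: 44
Minutes per hour: 60
Hours to minutes: 13 x 60 = 780
Total: 780 + 44 = 824

824


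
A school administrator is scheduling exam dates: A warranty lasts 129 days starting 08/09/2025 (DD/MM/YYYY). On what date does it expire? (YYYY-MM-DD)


Start: 2025-09-08
Adding 129 days
Days remaining in September: 22
After September: 107 days still to add
October 2025: 31 days, 76 remaining
November 2025: 30 days, 46 remaining
December 2025: 31 days, 15 remaining
January 2026 has 31 days, need 15
Result: 2026-01-15

2026-01-15


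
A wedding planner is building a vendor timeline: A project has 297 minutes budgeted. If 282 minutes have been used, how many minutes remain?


Total budget: 297 minutes
Time used: 282 minutes
Remaining: 297 - 282 = 15 minutes
Percent used: 94.9%
Percent remaining: 5.1%

15


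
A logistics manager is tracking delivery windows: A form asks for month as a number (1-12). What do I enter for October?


Calendar month order:
9. September
10. October <--
11. November
October is month number 10

10


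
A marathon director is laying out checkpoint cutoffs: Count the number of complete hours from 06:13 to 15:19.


Start: 06:13
End: 15:19
Hour difference: 15 - 6 = 9 hours
Minute difference: 19 - 13 = 6 minutes
Total minutes: 546
Complete hours: 546 / 60 = 9 (remainder 6)

9


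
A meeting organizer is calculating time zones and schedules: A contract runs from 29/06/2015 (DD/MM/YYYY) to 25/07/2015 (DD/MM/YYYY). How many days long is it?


Start date: 2015-06-29
End date: 2015-07-25
Jun 2015: +2 days
Jul 2015: +24 days
Total: 26 days

26


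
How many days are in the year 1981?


Year: 1981
Check leap year rules:
Divisible by 4? No
1981 is not a leap year
Days: 365

365


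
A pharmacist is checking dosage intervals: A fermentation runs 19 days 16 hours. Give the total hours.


Days: 19
Extra hours: 16
Hours per day: 24
Days to hours: 19 x 24 = 456
Total: 456 + 16 = 472

472


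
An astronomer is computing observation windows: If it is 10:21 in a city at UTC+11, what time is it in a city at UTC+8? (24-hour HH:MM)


Local time: 10:21 at UTC+11 (offset 11h)
Target zone: UTC+8 (offset 8h)
Difference: 8 - (11) = -3 hours
Calculation: 10 + (-3) = 7
Result: 07:21

07:21


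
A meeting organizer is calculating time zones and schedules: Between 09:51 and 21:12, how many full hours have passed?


Start: 09:51
End: 21:12
Hour difference: 21 - 9 = 12 hours
Minute difference: 12 - 51 = -39 minutes
Total minutes: 681
Complete hours: 681 / 60 = 11 (remainder 21)

11


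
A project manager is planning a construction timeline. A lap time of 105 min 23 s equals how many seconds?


Minutes: 105
Seconds: 23
Convert minutes to seconds: 105 x 60 = 6300
Add remaining seconds: 6300 + 23 = 6323

6323


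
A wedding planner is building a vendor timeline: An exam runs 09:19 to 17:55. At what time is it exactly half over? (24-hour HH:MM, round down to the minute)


Start time: 09:19 = 559 minutes from midnight
End time: 17:55 = 1075 minutes from midnight
Sum: 559 + 1075 = 1634
Midpoint: 1634 / 2 = 817 minutes
Convert: 817 / 60 = 13 hours, 37 minutes
Result: 13:37

13:37


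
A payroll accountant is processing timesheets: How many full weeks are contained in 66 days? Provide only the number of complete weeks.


Total days: 66
Days per week: 7
Division: 66 / 7 = 9 remainder 3
Complete weeks: 9
Remaining days: 3

9


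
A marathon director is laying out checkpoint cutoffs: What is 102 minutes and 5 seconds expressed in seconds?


Minutes: 102
Extra seconds: 5
Seconds per minute: 60
Minutes to seconds: 102 x 60 = 6120
Total: 6120 + 5 = 6125

6125


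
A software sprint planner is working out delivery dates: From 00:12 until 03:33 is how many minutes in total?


Start time: 00:12 = 12 minutes from midnight
End time: 03:33 = 213 minutes from midnight
Difference: 213 - 12 = 201 minutes
That is 3 hours and 21 minutes

201


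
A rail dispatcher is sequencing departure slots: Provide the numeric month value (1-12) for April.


Calendar month order:
3. March
4. April <--
5. May
April is month number 4

4


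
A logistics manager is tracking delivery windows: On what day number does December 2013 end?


Month: December
Year: 2013
December is a 31-day month
Total: 31 days

31


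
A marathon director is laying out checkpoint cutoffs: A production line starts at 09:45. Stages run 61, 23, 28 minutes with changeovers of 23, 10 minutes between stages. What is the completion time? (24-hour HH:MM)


Start: 09:45 = 585 min from midnight
  after task 1 (61 min): 10:46
  after break (23 min): 11:09
  after task 2 (23 min): 11:32
  after break (10 min): 11:42
  after task 3 (28 min): 12:10
Total elapsed: 145 minutes
End time: 12:10

12:10


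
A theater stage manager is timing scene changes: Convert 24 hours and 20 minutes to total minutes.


Hours: 24
Extra minutes: 20
Minutes per hour: 60
Hours to minutes: 24 x 60 = 1440
Total: 1440 + 20 = 1460

1460


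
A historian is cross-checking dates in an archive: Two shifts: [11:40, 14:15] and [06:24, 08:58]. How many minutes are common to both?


Interval A: [700, 855] minutes from midnight
Interval B: [384, 538] minutes from midnight
Overlap start = max(700, 384) = 700
Overlap end = min(855, 538) = 538
End <= start, so the intervals do not overlap: 0 minutes

0


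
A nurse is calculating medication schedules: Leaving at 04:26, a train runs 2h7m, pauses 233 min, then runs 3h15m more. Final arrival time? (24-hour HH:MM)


Depart: 04:26
Leg 1: +127 min -> 06:33
Layover: +233 min -> 10:26
Leg 2: +195 min -> 13:41
Total travel: 555 minutes = 9h 15m
Arrival: 13:41

13:41


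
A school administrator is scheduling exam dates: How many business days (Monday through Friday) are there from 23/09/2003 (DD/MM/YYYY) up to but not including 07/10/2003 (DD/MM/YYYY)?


Start: 2003-09-23 (Tuesday)
End (exclusive): 2003-10-07 (Tuesday)
Total calendar days: 14
Full weeks: 14 // 7 = 2 -> 10 weekdays
Remaining 0 days starting on Tuesday:
Total business days: 10 + 0 = 10

10


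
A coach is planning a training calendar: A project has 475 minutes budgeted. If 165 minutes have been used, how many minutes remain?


Total budget: 475 minutes
Time used: 165 minutes
Remaining: 475 - 165 = 310 minutes
Percent used: 34.7%
Percent remaining: 65.3%

310


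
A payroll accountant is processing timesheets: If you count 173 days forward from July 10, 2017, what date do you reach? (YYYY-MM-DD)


Start: 2017-07-10
Adding 173 days
Days remaining in July: 21
After July: 152 days still to add
August 2017: 31 days, 121 remaining
September 2017: 30 days, 91 remaining
October 2017: 31 days, 60 remaining
November 2017: 30 days, 30 remaining
Result: 2017-12-30

2017-12-30


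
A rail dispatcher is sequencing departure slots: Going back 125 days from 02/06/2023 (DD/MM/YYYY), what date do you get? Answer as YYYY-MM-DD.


Start: 2023-06-02
Subtracting 125 days
Days already passed in June: 2
After going back through June: 123 more days to subtract
May 2023: 31 days, 92 remaining
April 2023: 30 days, 62 remaining
March 2023: 31 days, 31 remaining
February 2023: 28 days, 3 remaining
Result: 2023-01-28

2023-01-28


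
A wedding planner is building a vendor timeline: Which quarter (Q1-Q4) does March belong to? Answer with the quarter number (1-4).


Month: March (month 3)
Q1: January-March (months 1-3)
Q2: April-June (months 4-6)
Q3: July-September (months 7-9)
Q4: October-December (months 10-12)
Month 3 falls in Q1

1


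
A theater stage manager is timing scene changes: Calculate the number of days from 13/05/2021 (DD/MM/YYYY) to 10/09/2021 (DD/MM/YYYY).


Start date: 2021-05-13
End date: 2021-09-10
May 2021: +19 days
Jun 2021: +30 days
Jul 2021: +31 days
Aug 2021: +31 days
Sep 2021: +9 days
Total: 120 days

120


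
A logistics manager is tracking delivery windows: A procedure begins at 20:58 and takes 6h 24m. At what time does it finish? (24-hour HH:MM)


Start time: 20:58
Adding: 6 hours 24 minutes
Minutes: 58 + 24 = 82
Minute overflow: 82 >= 60, so carry 1 hour, minutes = 22
Hours: 20 + 6 + 1 = 27
Hour wraparound: 27 mod 24 = 3
Result: 03:22

03:22


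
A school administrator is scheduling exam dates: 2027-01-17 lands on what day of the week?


Date: 2027-01-17
January 1, 2027 is a Friday
Day of year: 17
Offset from Jan 1: 16 days
16 mod 7 = 2
Result: Sunday

Sunday


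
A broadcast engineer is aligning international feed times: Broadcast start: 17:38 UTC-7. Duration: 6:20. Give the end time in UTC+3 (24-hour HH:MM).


Start: 17:38 in UTC-7
Step 1 - add duration:
  minutes: 38 + 20 = 58
  hours: 17 + 6 + 0 = 23
  end in UTC-7: 23:58
Step 2 - convert UTC-7 -> UTC+3:
  offset difference: 3 - (-7) = 10 hours
  23 + (10) = 33 -> mod 24 = 9
Result: 09:58 in UTC+3

09:58


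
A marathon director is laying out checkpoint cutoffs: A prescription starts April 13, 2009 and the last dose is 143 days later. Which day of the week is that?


Start: 2009-04-13 (Monday)
Step 1 - find target date: add 143 days
  2009-04-13 + 143 days = 2009-09-03
Step 2 - day of week:
  143 mod 7 = 3
  Monday + 3 days -> Thursday
Result: Thursday (2009-09-03)

Thursday


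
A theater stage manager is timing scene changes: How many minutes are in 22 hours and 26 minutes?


Hours: 22
Minutes: 26
Convert hours to minutes: 22 x 60 = 1320
Add remaining minutes: 1320 + 26 = 1346

1346


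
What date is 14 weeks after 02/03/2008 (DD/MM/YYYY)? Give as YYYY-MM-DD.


Start: 2008-03-02
Weeks to add: 14
Convert to days: 14 x 7 = 98 days
Add 98 days to 2008-03-02
Result: 2008-06-08

2008-06-08


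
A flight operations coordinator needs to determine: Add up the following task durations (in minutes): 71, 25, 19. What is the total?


Durations: 71, 25, 19
Running sum: 71
+ 25 = 96
+ 19 = 115
Total duration: 115 minutes
That is 1 hours and 55 minutes

115


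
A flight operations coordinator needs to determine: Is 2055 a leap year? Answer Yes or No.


Year: 2055
Divisible by 4? 2055 / 4 = 513.75 -> No
Not divisible by 4, so NOT a leap year

No


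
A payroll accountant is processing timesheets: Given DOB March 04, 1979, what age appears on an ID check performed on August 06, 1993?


Birth: 1979-03-04
Reference: 1993-08-06
Year difference: 1993 - 1979 = 14
Has birthday (03-04) occurred by 08-06? Yes
Age in full years: 14

14


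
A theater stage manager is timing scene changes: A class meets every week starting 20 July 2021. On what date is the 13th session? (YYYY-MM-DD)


First occurrence: 2021-07-20 (occurrence 1)
Each occurrence is 7 days after the previous.
Occurrence 13 is 12 weeks after the first.
12 weeks = 84 days
2021-07-20 + 84 days = 2021-10-12

2021-10-12


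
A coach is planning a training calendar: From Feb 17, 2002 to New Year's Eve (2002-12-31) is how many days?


Start: February 17, 2002
End: December 31, 2002
Days left in February: 11
March: 31
April: 30
May: 31
June: 30
... plus remaining months
Sum of remaining months: 306
Total: 11 + 306 = 317

317


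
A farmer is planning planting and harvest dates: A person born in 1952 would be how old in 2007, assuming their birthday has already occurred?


Birth year: 1952
Current year: 2007
Age = current year - birth year
Age = 2007 - 1952 = 55

55


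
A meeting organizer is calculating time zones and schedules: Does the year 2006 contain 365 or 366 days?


Year: 2006
Check leap year rules:
Divisible by 4? No
2006 is not a leap year
Days: 365

365


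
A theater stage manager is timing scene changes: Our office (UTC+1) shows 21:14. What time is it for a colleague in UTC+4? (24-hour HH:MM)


Local time: 21:14 at UTC+1 (offset 1h)
Target zone: UTC+4 (offset 4h)
Difference: 4 - (1) = 3 hours
Calculation: 21 + (3) = 24
Wraparound: (24) mod 24 = 0
Result: 00:14

00:14


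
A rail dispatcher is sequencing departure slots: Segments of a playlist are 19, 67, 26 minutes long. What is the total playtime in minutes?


Durations: 19, 67, 26
Running sum: 19
+ 67 = 86
+ 26 = 112
Total duration: 112 minutes
That is 1 hours and 52 minutes

112


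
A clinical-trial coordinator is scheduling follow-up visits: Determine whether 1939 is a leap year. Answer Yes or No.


Year: 1939
Divisible by 4? 1939 / 4 = 484.75 -> No
Not divisible by 4, so NOT a leap year

No


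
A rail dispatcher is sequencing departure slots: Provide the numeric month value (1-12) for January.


Calendar month order:
1. January <--
2. February
January is month number 1

1


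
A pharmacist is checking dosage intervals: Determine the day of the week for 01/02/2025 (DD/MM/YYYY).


Date: 2025-02-01
January 1, 2025 is a Wednesday
Day of year: 32
Offset from Jan 1: 31 days
31 mod 7 = 3
Result: Saturday

Saturday


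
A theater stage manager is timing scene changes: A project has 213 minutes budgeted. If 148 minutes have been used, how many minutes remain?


Total budget: 213 minutes
Time used: 148 minutes
Remaining: 213 - 148 = 65 minutes
Percent used: 69.5%
Percent remaining: 30.5%

65


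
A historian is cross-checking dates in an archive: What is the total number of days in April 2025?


Month: April
Year: 2025
April is a 30-day month
Total: 30 days

30


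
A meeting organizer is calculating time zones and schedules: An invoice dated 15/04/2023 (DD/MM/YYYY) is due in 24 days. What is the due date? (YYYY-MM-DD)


Start: 2023-04-15
Adding 24 days
Days remaining in April: 15
After April: 9 days still to add
May 2023 has 31 days, need 9
Result: 2023-05-09

2023-05-09


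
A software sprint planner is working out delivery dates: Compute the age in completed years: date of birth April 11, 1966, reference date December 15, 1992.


Birth: 1966-04-11
Reference: 1992-12-15
Year difference: 1992 - 1966 = 26
Has birthday (04-11) occurred by 12-15? Yes
Age in full years: 26

26


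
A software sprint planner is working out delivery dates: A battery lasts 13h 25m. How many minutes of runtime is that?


Hours: 13
Extra minutes: 25
Minutes per hour: 60
Hours to minutes: 13 x 60 = 780
Total: 780 + 25 = 805

805


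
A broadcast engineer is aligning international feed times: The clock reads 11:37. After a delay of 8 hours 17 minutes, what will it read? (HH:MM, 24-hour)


Start time: 11:37
Adding: 8 hours 17 minutes
Minutes: 37 + 17 = 54
Hours: 11 + 8 + 0 = 19
Result: 19:54

19:54


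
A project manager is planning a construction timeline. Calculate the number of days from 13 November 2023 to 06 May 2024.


Start date: 2023-11-13
End date: 2024-05-06
Nov 2023: +18 days
Dec 2023: +31 days
Jan 2024: +31 days
... (4 more months)
Total: 175 days

175


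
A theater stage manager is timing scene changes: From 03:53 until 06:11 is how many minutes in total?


Start time: 03:53 = 233 minutes from midnight
End time: 06:11 = 371 minutes from midnight
Difference: 371 - 233 = 138 minutes
That is 2 hours and 18 minutes

138


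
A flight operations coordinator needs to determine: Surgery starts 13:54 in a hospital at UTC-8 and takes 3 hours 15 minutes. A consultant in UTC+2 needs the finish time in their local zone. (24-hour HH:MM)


Start: 13:54 in UTC-8
Step 1 - add duration:
  minutes: 54 + 15 = 69 (carry 1h)
  hours: 13 + 3 + 1 = 17
  end in UTC-8: 17:09
Step 2 - convert UTC-8 -> UTC+2:
  offset difference: 2 - (-8) = 10 hours
  17 + (10) = 27 -> mod 24 = 3
Result: 03:09 in UTC+2

03:09


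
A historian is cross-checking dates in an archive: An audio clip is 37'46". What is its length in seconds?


Minutes: 37
Seconds: 46
Convert minutes to seconds: 37 x 60 = 2220
Add remaining seconds: 2220 + 46 = 2266

2266


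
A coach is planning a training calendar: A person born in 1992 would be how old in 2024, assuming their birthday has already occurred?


Birth year: 1992
Current year: 2024
Age = current year - birth year
Age = 2024 - 1992 = 32

32


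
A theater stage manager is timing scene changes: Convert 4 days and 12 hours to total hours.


Days: 4
Extra hours: 12
Hours per day: 24
Days to hours: 4 x 24 = 96
Total: 96 + 12 = 108

108


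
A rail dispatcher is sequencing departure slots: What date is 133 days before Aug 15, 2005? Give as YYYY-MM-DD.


Start: 2005-08-15
Subtracting 133 days
Days already passed in August: 15
After going back through August: 118 more days to subtract
July 2005: 31 days, 87 remaining
June 2005: 30 days, 57 remaining
May 2005: 31 days, 26 remaining
April 2005 has 30 days, need 26
Result: 2005-04-04

2005-04-04


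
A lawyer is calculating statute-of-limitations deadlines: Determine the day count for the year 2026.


Year: 2026
Check leap year rules:
Divisible by 4? No
2026 is not a leap year
Days: 365

365


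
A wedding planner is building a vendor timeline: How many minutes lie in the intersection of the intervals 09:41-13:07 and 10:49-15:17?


Interval A: [581, 787] minutes from midnight
Interval B: [649, 917] minutes from midnight
Overlap start = max(581, 649) = 649
Overlap end = min(787, 917) = 787
Overlap = 787 - 649 = 138 minutes

138


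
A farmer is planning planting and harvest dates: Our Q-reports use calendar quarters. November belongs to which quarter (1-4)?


Month: November (month 11)
Q1: January-March (months 1-3)
Q2: April-June (months 4-6)
Q3: July-September (months 7-9)
Q4: October-December (months 10-12)
Month 11 falls in Q4

4
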